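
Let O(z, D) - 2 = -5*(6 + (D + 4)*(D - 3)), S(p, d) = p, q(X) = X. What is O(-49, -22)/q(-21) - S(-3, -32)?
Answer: 2341/21 ≈ 111.48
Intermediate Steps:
O(z, D) = -28 - 5*(-3 + D)*(4 + D) (O(z, D) = 2 - 5*(6 + (D + 4)*(D - 3)) = 2 - 5*(6 + (4 + D)*(-3 + D)) = 2 - 5*(6 + (-3 + D)*(4 + D)) = 2 + (-30 - 5*(-3 + D)*(4 + D)) = -28 - 5*(-3 + D)*(4 + D))
O(-49, -22)/q(-21) - S(-3, -32) = (32 - 5*(-22) - 5*(-22)**2)/(-21) - 1*(-3) = (32 + 110 - 5*484)*(-1/21) + 3 = (32 + 110 - 2420)*(-1/21) + 3 = -2278*(-1/21) + 3 = 2278/21 + 3 = 2341/21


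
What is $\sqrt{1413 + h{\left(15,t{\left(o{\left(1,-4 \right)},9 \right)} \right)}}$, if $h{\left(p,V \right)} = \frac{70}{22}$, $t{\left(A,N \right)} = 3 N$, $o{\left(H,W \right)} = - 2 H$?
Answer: $\frac{\sqrt{171358}}{11} \approx 37.632$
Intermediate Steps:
$h{\left(p,V \right)} = \frac{35}{11}$ ($h{\left(p,V \right)} = 70 \cdot \frac{1}{22} = \frac{35}{11}$)
$\sqrt{1413 + h{\left(15,t{\left(o{\left(1,-4 \right)},9 \right)} \right)}} = \sqrt{1413 + \frac{35}{11}} = \sqrt{\frac{15578}{11}} = \frac{\sqrt{171358}}{11}$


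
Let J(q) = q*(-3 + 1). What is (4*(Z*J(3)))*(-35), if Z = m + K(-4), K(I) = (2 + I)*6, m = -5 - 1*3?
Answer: -16800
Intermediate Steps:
m = -8 (m = -5 - 3 = -8)
K(I) = 12 + 6*I
J(q) = -2*q (J(q) = q*(-2) = -2*q)
Z = -20 (Z = -8 + (12 + 6*(-4)) = -8 + (12 - 24) = -8 - 12 = -20)
(4*(Z*J(3)))*(-35) = (4*(-(-40)*3))*(-35) = (4*(-20*(-6)))*(-35) = (4*120)*(-35) = 480*(-35) = -16800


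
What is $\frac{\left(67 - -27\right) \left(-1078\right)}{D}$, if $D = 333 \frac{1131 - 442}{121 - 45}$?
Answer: $- \frac{7701232}{229437} \approx -33.566$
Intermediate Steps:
$D = \frac{229437}{76}$ ($D = 333 \cdot \frac{689}{76} = \frac{229437}{76} \approx 3018.9$)
$\frac{\left(67 - -27\right) \left(-1078\right)}{D} = \frac{\left(67 - -27\right) \left(-1078\right)}{\frac{229437}{76}} = \left(67 + 27\right) \left(-1078\right) \frac{76}{229437} = 94 \left(-1078\right) \frac{76}{229437} = \left(-101332\right) \frac{76}{229437} = - \frac{7701232}{229437}$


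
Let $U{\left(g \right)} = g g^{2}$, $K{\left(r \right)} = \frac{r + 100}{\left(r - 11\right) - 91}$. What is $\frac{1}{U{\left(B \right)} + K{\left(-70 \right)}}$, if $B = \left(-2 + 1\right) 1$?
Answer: $- \frac{86}{101} \approx -0.85149$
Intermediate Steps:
$K{\left(r \right)} = \frac{100 + r}{-102 + r}$ ($K{\left(r \right)} = \frac{100 + r}{\left(r - 11\right) - 91} = \frac{100 + r}{\left(-11 + r\right) - 91} = \frac{100 + r}{-102 + r}$)
$B = -1$ ($B = \left(-1\right) 1 = -1$)
$U{\left(g \right)} = g^{3}$
$\frac{1}{U{\left(B \right)} + K{\left(-70 \right)}} = \frac{1}{\left(-1\right)^{3} + \frac{100 - 70}{-102 - 70}} = \frac{1}{-1 + \frac{1}{-172} \cdot 30} = \frac{1}{-1 - \frac{15}{86}} = \frac{1}{- \frac{101}{86}} = - \frac{86}{101}$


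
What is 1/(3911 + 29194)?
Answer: 1/33105 ≈ 3.0207e-5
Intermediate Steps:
1/(3911 + 29194) = 1/33105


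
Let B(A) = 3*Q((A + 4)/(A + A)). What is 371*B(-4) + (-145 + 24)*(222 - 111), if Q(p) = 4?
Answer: -8979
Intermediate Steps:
B(A) = 12 (B(A) = 3*4 = 12)
371*B(-4) + (-145 + 24)*(222 - 111) = 371*12 + (-145 + 24)*(222 - 111) = 4452 - 121*111 = 4452 - 13431 = -8979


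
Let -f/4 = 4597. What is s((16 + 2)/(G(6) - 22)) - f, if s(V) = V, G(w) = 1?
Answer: 128710/7 ≈ 18387.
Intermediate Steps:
f = -18388 (f = -4*4597 = -18388)
s((16 + 2)/(G(6) - 22)) - f = (16 + 2)/(1 - 22) - 1*(-18388) = 18/(-21) + 18388 = 18*(-1/21) + 18388 = -6/7 + 18388 = 128710/7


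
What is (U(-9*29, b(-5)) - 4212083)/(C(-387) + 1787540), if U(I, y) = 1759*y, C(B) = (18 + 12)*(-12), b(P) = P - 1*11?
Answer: -4240227/1787180 ≈ -2.3726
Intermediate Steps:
b(P) = -11 + P (b(P) = P - 11 = -11 + P)
C(B) = -360 (C(B) = 30*(-12) = -360)
(U(-9*29, b(-5)) - 4212083)/(C(-387) + 1787540) = (1759*(-11 - 5) - 4212083)/(-360 + 1787540) = (1759*(-16) - 4212083)/1787180 = (-28144 - 4212083)*(1/1787180) = -4240227*1/1787180 = -4240227/1787180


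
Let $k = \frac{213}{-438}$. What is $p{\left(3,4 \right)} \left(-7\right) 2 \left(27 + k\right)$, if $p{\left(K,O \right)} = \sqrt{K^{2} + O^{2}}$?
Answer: $- \frac{135485}{73} \approx -1856.0$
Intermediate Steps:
$k = - \frac{71}{146}$ ($k = 213 \left(- \frac{1}{438}\right) = - \frac{71}{146} \approx -0.4863$)
$p{\left(3,4 \right)} \left(-7\right) 2 \left(27 + k\right) = \sqrt{3^{2} + 4^{2}} \left(-7\right) 2 \left(27 - \frac{71}{146}\right) = \sqrt{9 + 16} \left(-7\right) 2 \cdot \frac{3871}{146} = \sqrt{25} \left(-7\right) 2 \cdot \frac{3871}{146} = 5 \left(-7\right) 2 \cdot \frac{3871}{146} = \left(-35\right) 2 \cdot \frac{3871}{146} = \left(-70\right) \frac{3871}{146} = - \frac{135485}{73}$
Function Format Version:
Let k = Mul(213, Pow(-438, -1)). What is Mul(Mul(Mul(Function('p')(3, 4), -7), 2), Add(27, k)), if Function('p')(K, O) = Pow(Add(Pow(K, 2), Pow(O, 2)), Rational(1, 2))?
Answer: Rational(-135485, 73) ≈ -1856.0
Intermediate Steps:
k = Rational(-71, 146) (k = Mul(213, Rational(-1, 438)) = Rational(-71, 146) ≈ -0.48630)
Mul(Mul(Mul(Function('p')(3, 4), -7), 2), Add(27, k)) = Mul(Mul(Mul(Pow(Add(Pow(3, 2), Pow(4, 2)), Rational(1, 2)), -7), 2), Add(27, Rational(-71, 146))) = Mul(Mul(Mul(Pow(Add(9, 16), Rational(1, 2)), -7), 2), Rational(3871, 146)) = Mul(Mul(Mul(Pow(25, Rational(1, 2)), -7), 2), Rational(3871, 146)) = Mul(Mul(Mul(5, -7), 2), Rational(3871, 146)) = Mul(Mul(-35, 2), Rational(3871, 146)) = Mul(-70, Rational(3871, 146)) = Rational(-135485, 73)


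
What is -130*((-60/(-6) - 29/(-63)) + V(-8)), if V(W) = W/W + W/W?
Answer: -102050/63 ≈ -1619.8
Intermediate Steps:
V(W) = 2 (V(W) = 1 + 1 = 2)
-130*((-60/(-6) - 29/(-63)) + V(-8)) = -130*((-60/(-6) - 29/(-63)) + 2) = -130*((-60*(-1/6) - 29*(-1/63)) + 2) = -130*((10 + 29/63) + 2) = -130*(659/63 + 2) = -130*785/63 = -102050/63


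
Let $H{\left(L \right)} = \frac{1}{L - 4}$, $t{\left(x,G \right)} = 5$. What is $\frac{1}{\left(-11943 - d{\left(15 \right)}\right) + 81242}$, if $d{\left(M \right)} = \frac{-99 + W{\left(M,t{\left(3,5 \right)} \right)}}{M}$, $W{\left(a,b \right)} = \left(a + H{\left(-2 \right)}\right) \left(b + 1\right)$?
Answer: $\frac{3}{207899} \approx 1.443 \cdot 10^{-5}$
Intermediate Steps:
$H{\left(L \right)} = \frac{1}{-4 + L}$
$W{\left(a,b \right)} = \left(1 + b\right) \left(- \frac{1}{6} + a\right)$ ($W{\left(a,b \right)} = \left(a + \frac{1}{-4 - 2}\right) \left(b + 1\right) = \left(a + \frac{1}{-6}\right) \left(1 + b\right) = \left(a - \frac{1}{6}\right) \left(1 + b\right) = \left(- \frac{1}{6} + a\right) \left(1 + b\right) = \left(1 + b\right) \left(- \frac{1}{6} + a\right)$)
$d{\left(M \right)} = \frac{-100 + 6 M}{M}$ ($d{\left(M \right)} = \frac{-99 + \left(- \frac{1}{6} + M - \frac{5}{6} + M 5\right)}{M} = \frac{-99 + \left(- \frac{1}{6} + M - \frac{5}{6} + 5 M\right)}{M} = \frac{-99 + \left(-1 + 6 M\right)}{M} = \frac{-100 + 6 M}{M}$)
$\frac{1}{\left(-11943 - d{\left(15 \right)}\right) + 81242} = \frac{1}{\left(-11943 - \left(6 - \frac{100}{15}\right)\right) + 81242} = \frac{1}{\left(-11943 - \left(6 - \frac{20}{3}\right)\right) + 81242} = \frac{1}{\left(-11943 - - \frac{2}{3}\right) + 81242} = \frac{1}{\left(-11943 + \frac{2}{3}\right) + 81242} = \frac{1}{- \frac{35827}{3} + 81242} = \frac{1}{\frac{207899}{3}} = \frac{3}{207899}$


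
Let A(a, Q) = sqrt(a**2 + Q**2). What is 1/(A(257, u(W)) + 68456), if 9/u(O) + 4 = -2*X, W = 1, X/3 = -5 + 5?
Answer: 1095296/74978526111 - 4*sqrt(1056865)/74978526111 ≈ 1.4553e-5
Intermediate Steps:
X = 0 (X = 3*(-5 + 5) = 3*0 = 0)
u(O) = -9/4 (u(O) = 9/(-4 - 2*0) = 9/(-4 + 0) = 9/(-4) = 9*(-1/4) = -9/4)
A(a, Q) = sqrt(Q**2 + a**2)
1/(A(257, u(W)) + 68456) = 1/(sqrt((-9/4)**2 + 257**2) + 68456) = 1/(sqrt(81/16 + 66049) + 68456) = 1/(sqrt(1056865/16) + 68456) = 1/(sqrt(1056865)/4 + 68456) = 1/(68456 + sqrt(1056865)/4)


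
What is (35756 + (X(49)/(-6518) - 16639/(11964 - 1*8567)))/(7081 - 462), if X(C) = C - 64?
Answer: 791588292329/146555554874 ≈ 5.4013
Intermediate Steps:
X(C) = -64 + C
(35756 + (X(49)/(-6518) - 16639/(11964 - 1*8567)))/(7081 - 462) = (35756 + ((-64 + 49)/(-6518) - 16639/(11964 - 1*8567)))/(7081 - 462) = (35756 + (-15*(-1/6518) - 16639/(11964 - 8567)))/6619 = (35756 + (15/6518 - 16639/3397))*(1/6619) = (35756 - 108402047/22141646)*(1/6619) = (791588292329/22141646)*(1/6619) = 791588292329/146555554874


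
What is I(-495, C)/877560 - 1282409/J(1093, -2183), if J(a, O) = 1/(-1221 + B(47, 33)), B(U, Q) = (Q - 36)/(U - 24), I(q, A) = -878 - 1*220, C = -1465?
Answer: 5267954531585031/3363980 ≈ 1.5660e+9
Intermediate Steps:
I(q, A) = -1098 (I(q, A) = -878 - 220 = -1098)
B(U, Q) = (-36 + Q)/(-24 + U)
J(a, O) = -23/28086 (J(a, O) = 1/(-1221 + (-36 + 33)/(-24 + 47)) = 1/(-1221 - 3/23) = 1/(-28086/23) = -23/28086)
I(-495, C)/877560 - 1282409/J(1093, -2183) = -1098/877560 - 1282409/(-23/28086) = -1098*1/877560 - 1282409*(-28086/23) = -183/146260 + 36017739174/23 = 5267954531585031/3363980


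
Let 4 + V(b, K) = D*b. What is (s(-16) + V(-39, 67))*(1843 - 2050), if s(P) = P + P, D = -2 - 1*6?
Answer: -57132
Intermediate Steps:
D = -8 (D = -2 - 6 = -8)
V(b, K) = -4 - 8*b
s(P) = 2*P
(s(-16) + V(-39, 67))*(1843 - 2050) = (2*(-16) + (-4 - 8*(-39)))*(1843 - 2050) = (-32 + (-4 + 312))*(-207) = (-32 + 308)*(-207) = 276*(-207) = -57132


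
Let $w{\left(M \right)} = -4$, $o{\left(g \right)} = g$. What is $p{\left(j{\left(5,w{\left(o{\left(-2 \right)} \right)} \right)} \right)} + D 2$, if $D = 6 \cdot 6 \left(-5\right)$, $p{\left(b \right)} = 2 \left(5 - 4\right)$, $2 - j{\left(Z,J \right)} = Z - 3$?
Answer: $-358$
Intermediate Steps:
$j{\left(Z,J \right)} = 5 - Z$ ($j{\left(Z,J \right)} = 2 - \left(Z - 3\right) = 2 - \left(-3 + Z\right) = 5 - Z$)
$p{\left(b \right)} = 2$ ($p{\left(b \right)} = 2 \cdot 1 = 2$)
$D = -180$ ($D = 36 \left(-5\right) = -180$)
$p{\left(j{\left(5,w{\left(o{\left(-2 \right)} \right)} \right)} \right)} + D 2 = 2 - 360 = -358$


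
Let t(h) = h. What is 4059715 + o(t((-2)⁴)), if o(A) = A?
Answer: 4059731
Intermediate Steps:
4059715 + o(t((-2)⁴)) = 4059715 + (-2)⁴ = 4059715 + 16 = 4059731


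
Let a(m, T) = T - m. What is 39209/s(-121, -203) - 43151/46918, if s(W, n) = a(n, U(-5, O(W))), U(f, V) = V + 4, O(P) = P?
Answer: 458974219/1008737 ≈ 455.00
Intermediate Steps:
U(f, V) = 4 + V
s(W, n) = 4 + W - n (s(W, n) = (4 + W) - n = 4 + W - n)
39209/s(-121, -203) - 43151/46918 = 39209/(4 - 121 - 1*(-203)) - 43151/46918 = 39209/(4 - 121 + 203) - 43151*1/46918 = 39209/86 - 43151/46918 = 458974219/1008737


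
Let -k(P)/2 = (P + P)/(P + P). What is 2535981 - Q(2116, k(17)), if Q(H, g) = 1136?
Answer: 2534845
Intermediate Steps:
k(P) = -2 (k(P) = -2*(P + P)/(P + P) = -2*2*P/(2*P) = -2*2*P*1/(2*P) = -2*1 = -2)
2535981 - Q(2116, k(17)) = 2535981 - 1*1136 = 2535981 - 1136 = 2534845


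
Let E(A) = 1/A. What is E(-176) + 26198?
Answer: 4610847/176 ≈ 26198.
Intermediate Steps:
E(-176) + 26198 = 1/(-176) + 26198 = -1/176 + 26198 = 4610847/176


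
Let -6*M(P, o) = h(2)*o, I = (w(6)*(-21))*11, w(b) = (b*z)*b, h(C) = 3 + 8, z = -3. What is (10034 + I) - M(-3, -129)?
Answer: 69491/2 ≈ 34746.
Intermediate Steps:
h(C) = 11
w(b) = -3*b² (w(b) = (b*(-3))*b = (-3*b)*b = -3*b²)
I = 24948 (I = (-3*6²*(-21))*11 = (-3*36*(-21))*11 = -108*(-21)*11 = 2268*11 = 24948)
M(P, o) = -11*o/6
(10034 + I) - M(-3, -129) = (10034 + 24948) - (-11)*(-129)/6 = 34982 - 1*473/2 = 34982 - 473/2 = 69491/2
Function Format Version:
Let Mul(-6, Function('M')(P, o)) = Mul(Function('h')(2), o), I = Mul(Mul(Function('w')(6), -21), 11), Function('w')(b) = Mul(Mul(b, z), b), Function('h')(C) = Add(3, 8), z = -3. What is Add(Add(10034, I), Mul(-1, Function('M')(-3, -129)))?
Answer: Rational(69491, 2) ≈ 34746.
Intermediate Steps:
Function('h')(C) = 11
Function('w')(b) = Mul(-3, Pow(b, 2)) (Function('w')(b) = Mul(Mul(b, -3), b) = Mul(Mul(-3, b), b) = Mul(-3, Pow(b, 2)))
I = 24948 (I = Mul(Mul(Mul(-3, Pow(6, 2)), -21), 11) = Mul(Mul(Mul(-3, 36), -21), 11) = Mul(Mul(-108, -21), 11) = Mul(2268, 11) = 24948)
Function('M')(P, o) = Mul(Rational(-11, 6), o) (Function('M')(P, o) = Mul(Rational(-1, 6), Mul(11, o)) = Mul(Rational(-11, 6), o))
Add(Add(10034, I), Mul(-1, Function('M')(-3, -129))) = Add(Add(10034, 24948), Mul(-1, Mul(Rational(-11, 6), -129))) = Add(34982, Mul(-1, Rational(473, 2))) = Add(34982, Rational(-473, 2)) = Rational(69491, 2)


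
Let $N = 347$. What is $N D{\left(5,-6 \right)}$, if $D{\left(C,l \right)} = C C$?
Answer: $8675$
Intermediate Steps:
$D{\left(C,l \right)} = C^{2}$
$N D{\left(5,-6 \right)} = 347 \cdot 5^{2} = 347 \cdot 25 = 8675$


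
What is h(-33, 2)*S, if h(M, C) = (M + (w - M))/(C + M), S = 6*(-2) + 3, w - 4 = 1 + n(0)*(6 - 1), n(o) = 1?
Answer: 90/31 ≈ 2.9032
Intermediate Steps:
w = 10 (w = 4 + (1 + 1*(6 - 1)) = 4 + (1 + 1*5) = 4 + (1 + 5) = 4 + 6 = 10)
S = -9 (S = -12 + 3 = -9)
h(M, C) = 10/(C + M) (h(M, C) = (M + (10 - M))/(C + M) = 10/(C + M))
h(-33, 2)*S = (10/(2 - 33))*(-9) = (10/(-31))*(-9) = (10*(-1/31))*(-9) = -10/31*(-9) = 90/31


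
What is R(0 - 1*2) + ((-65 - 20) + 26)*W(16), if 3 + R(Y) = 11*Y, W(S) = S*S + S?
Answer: -16073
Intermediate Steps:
W(S) = S + S² (W(S) = S² + S = S + S²)
R(Y) = -3 + 11*Y
R(0 - 1*2) + ((-65 - 20) + 26)*W(16) = (-3 + 11*(0 - 1*2)) + ((-65 - 20) + 26)*(16*(1 + 16)) = (-3 + 11*(0 - 2)) + (-85 + 26)*(16*17) = (-3 + 11*(-2)) - 59*272 = (-3 - 22) - 16048 = -25 - 16048 = -16073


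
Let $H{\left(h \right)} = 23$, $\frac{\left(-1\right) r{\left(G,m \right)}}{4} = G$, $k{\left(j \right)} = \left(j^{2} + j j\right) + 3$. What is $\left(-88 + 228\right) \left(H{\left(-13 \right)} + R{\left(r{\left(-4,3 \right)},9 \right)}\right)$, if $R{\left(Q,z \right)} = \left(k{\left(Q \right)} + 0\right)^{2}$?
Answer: $37134720$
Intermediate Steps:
$k{\left(j \right)} = 3 + 2 j^{2}$ ($k{\left(j \right)} = \left(j^{2} + j^{2}\right) + 3 = 2 j^{2} + 3 = 3 + 2 j^{2}$)
$r{\left(G,m \right)} = - 4 G$
$R{\left(Q,z \right)} = \left(3 + 2 Q^{2}\right)^{2}$ ($R{\left(Q,z \right)} = \left(\left(3 + 2 Q^{2}\right) + 0\right)^{2} = \left(3 + 2 Q^{2}\right)^{2}$)
$\left(-88 + 228\right) \left(H{\left(-13 \right)} + R{\left(r{\left(-4,3 \right)},9 \right)}\right) = \left(-88 + 228\right) \left(23 + \left(3 + 2 \left(\left(-4\right) \left(-4\right)\right)^{2}\right)^{2}\right) = 140 \left(23 + \left(3 + 2 \cdot 16^{2}\right)^{2}\right) = 140 \left(23 + \left(3 + 2 \cdot 256\right)^{2}\right) = 140 \left(23 + \left(3 + 512\right)^{2}\right) = 140 \left(23 + 515^{2}\right) = 140 \left(23 + 265225\right) = 140 \cdot 265248 = 37134720$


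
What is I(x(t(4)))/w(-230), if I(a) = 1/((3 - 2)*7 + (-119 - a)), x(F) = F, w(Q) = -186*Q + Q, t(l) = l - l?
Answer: -1/4765600 ≈ -2.0984e-7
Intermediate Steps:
t(l) = 0
w(Q) = -185*Q
I(a) = 1/(-112 - a) (I(a) = 1/(1*7 + (-119 - a)) = 1/(7 + (-119 - a)) = 1/(-112 - a))
I(x(t(4)))/w(-230) = (-1/(112 + 0))/((-185*(-230))) = -1/112/42550 = -1*1/112*(1/42550) = -1/112*1/42550 = -1/4765600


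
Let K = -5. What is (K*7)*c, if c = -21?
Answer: 735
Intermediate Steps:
(K*7)*c = -5*7*(-21) = -35*(-21) = 735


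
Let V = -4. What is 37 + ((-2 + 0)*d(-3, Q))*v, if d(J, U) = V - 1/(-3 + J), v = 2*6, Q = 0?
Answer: 129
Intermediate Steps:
v = 12
d(J, U) = -4 - 1/(-3 + J)
37 + ((-2 + 0)*d(-3, Q))*v = 37 + ((-2 + 0)*((11 - 4*(-3))/(-3 - 3)))*12 = 37 - 2*(11 + 12)/(-6)*12 = 37 - (-1)*23/3*12 = 37 - 2*(-23/6)*12 = 37 + (23/3)*12 = 37 + 92 = 129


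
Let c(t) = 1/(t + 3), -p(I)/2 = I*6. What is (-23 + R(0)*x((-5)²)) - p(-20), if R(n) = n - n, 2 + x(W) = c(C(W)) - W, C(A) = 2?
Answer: -263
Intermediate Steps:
p(I) = -12*I (p(I) = -2*I*6 = -12*I)
c(t) = 1/(3 + t)
x(W) = -9/5 - W (x(W) = -2 + (1/(3 + 2) - W) = -2 + (1/5 - W) = -2 + (⅕ - W) = -9/5 - W)
R(n) = 0
(-23 + R(0)*x((-5)²)) - p(-20) = (-23 + 0*(-9/5 - 1*(-5)²)) - (-12)*(-20) = (-23 + 0*(-9/5 - 1*25)) - 1*240 = (-23 + 0*(-9/5 - 25)) - 240 = (-23 + 0*(-134/5)) - 240 = (-23 + 0) - 240 = -23 - 240 = -263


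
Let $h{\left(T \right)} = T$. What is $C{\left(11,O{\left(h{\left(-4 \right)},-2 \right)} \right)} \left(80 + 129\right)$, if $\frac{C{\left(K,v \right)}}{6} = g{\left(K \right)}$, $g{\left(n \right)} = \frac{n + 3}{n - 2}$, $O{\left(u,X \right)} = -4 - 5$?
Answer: $\frac{5852}{3} \approx 1950.7$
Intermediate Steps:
$O{\left(u,X \right)} = -9$ ($O{\left(u,X \right)} = -4 - 5 = -9$)
$g{\left(n \right)} = \frac{3 + n}{-2 + n}$
$C{\left(K,v \right)} = \frac{6 \left(3 + K\right)}{-2 + K}$ ($C{\left(K,v \right)} = 6 \frac{3 + K}{-2 + K} = \frac{6 \left(3 + K\right)}{-2 + K}$)
$C{\left(11,O{\left(h{\left(-4 \right)},-2 \right)} \right)} \left(80 + 129\right) = \frac{6 \left(3 + 11\right)}{-2 + 11} \left(80 + 129\right) = 6 \cdot \frac{1}{9} \cdot 14 \cdot 209 = \frac{28}{3} \cdot 209 = \frac{5852}{3}$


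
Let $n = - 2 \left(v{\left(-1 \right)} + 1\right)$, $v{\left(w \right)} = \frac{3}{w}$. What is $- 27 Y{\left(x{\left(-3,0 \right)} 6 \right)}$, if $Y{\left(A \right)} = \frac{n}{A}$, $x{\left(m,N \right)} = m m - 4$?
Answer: $- \frac{18}{5} \approx -3.6$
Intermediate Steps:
$x{\left(m,N \right)} = -4 + m^{2}$ ($x{\left(m,N \right)} = m^{2} - 4 = -4 + m^{2}$)
$n = 4$ ($n = - 2 \left(\frac{3}{-1} + 1\right) = - 2 \left(3 \left(-1\right) + 1\right) = - 2 \left(-3 + 1\right) = \left(-2\right) \left(-2\right) = 4$)
$Y{\left(A \right)} = \frac{4}{A}$
$- 27 Y{\left(x{\left(-3,0 \right)} 6 \right)} = - 27 \frac{4}{\left(-4 + \left(-3\right)^{2}\right) 6} = - 27 \frac{4}{\left(-4 + 9\right) 6} = - 27 \frac{4}{5 \cdot 6} = - 27 \cdot \frac{4}{30} = - 27 \cdot 4 \cdot \frac{1}{30} = \left(-27\right) \frac{2}{15} = - \frac{18}{5}$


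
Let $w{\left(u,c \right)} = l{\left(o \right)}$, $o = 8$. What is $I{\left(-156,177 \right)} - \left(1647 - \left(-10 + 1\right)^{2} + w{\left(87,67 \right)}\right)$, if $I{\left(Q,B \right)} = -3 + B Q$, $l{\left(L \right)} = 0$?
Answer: $-29181$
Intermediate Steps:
$w{\left(u,c \right)} = 0$
$I{\left(-156,177 \right)} - \left(1647 - \left(-10 + 1\right)^{2} + w{\left(87,67 \right)}\right) = \left(-3 + 177 \left(-156\right)\right) - \left(1647 - \left(-10 + 1\right)^{2}\right) = \left(-3 - 27612\right) + \left(\left(\left(-9\right)^{2} - 1647\right) + 0\right) = -27615 + \left(\left(81 - 1647\right) + 0\right) = -27615 + \left(-1566 + 0\right) = -27615 - 1566 = -29181$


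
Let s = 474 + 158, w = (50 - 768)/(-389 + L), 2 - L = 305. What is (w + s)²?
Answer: 47974578961/119716 ≈ 4.0074e+5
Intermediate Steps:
L = -303 (L = 2 - 1*305 = 2 - 305 = -303)
w = 359/346 (w = (50 - 768)/(-389 - 303) = -718/(-692) = -718*(-1/692) = 359/346 ≈ 1.0376)
s = 632
(w + s)² = (359/346 + 632)² = (219031/346)² = 47974578961/119716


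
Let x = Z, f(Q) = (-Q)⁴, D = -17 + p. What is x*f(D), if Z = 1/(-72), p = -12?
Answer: -707281/72 ≈ -9823.3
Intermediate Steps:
D = -29 (D = -17 - 12 = -29)
f(Q) = Q⁴
Z = -1/72 ≈ -0.013889
x = -1/72 ≈ -0.013889
x*f(D) = -1/72*(-29)⁴ = -1/72*707281 = -707281/72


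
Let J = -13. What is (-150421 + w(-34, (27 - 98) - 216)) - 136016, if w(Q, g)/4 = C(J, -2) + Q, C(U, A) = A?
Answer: -286581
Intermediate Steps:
w(Q, g) = -8 + 4*Q (w(Q, g) = 4*(-2 + Q) = -8 + 4*Q)
(-150421 + w(-34, (27 - 98) - 216)) - 136016 = (-150421 + (-8 + 4*(-34))) - 136016 = (-150421 + (-8 - 136)) - 136016 = (-150421 - 144) - 136016 = -150565 - 136016 = -286581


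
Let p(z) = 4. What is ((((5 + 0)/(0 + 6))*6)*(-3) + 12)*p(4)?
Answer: -12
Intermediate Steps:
((((5 + 0)/(0 + 6))*6)*(-3) + 12)*p(4) = ((((5 + 0)/(0 + 6))*6)*(-3) + 12)*4 = (((5/6)*6)*(-3) + 12)*4 = (((5*(⅙))*6)*(-3) + 12)*4 = (((⅚)*6)*(-3) + 12)*4 = (5*(-3) + 12)*4 = (-15 + 12)*4 = -3*4 = -12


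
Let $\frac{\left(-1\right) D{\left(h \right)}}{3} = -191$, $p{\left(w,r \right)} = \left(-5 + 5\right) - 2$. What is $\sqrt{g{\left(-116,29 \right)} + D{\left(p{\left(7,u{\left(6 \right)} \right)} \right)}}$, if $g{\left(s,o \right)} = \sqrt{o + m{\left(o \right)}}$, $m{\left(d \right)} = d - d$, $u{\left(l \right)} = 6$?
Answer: $\sqrt{573 + \sqrt{29}} \approx 24.05$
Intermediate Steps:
$m{\left(d \right)} = 0$
$p{\left(w,r \right)} = -2$ ($p{\left(w,r \right)} = 0 - 2 = -2$)
$g{\left(s,o \right)} = \sqrt{o}$ ($g{\left(s,o \right)} = \sqrt{o + 0} = \sqrt{o}$)
$D{\left(h \right)} = 573$ ($D{\left(h \right)} = \left(-3\right) \left(-191\right) = 573$)
$\sqrt{g{\left(-116,29 \right)} + D{\left(p{\left(7,u{\left(6 \right)} \right)} \right)}} = \sqrt{\sqrt{29} + 573} = \sqrt{573 + \sqrt{29}}$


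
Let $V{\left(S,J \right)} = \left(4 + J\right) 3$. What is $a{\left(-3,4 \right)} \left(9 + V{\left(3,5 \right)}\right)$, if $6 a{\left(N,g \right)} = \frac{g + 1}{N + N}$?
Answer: $-5$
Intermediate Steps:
$V{\left(S,J \right)} = 12 + 3 J$
$a{\left(N,g \right)} = \frac{1 + g}{12 N}$ ($a{\left(N,g \right)} = \frac{\left(g + 1\right) \frac{1}{N + N}}{6} = \frac{\left(1 + g\right) \frac{1}{2 N}}{6} = \frac{\frac{1}{2} \frac{1}{N} \left(1 + g\right)}{6} = \frac{1 + g}{12 N}$)
$a{\left(-3,4 \right)} \left(9 + V{\left(3,5 \right)}\right) = \frac{1 + 4}{12 \left(-3\right)} \left(9 + \left(12 + 3 \cdot 5\right)\right) = \frac{1}{12} \left(- \frac{1}{3}\right) 5 \left(9 + \left(12 + 15\right)\right) = - \frac{5 \left(9 + 27\right)}{36} = \left(- \frac{5}{36}\right) 36 = -5$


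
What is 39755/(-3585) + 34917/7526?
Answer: -34803737/5396142 ≈ -6.4497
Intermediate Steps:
39755/(-3585) + 34917/7526 = 39755*(-1/3585) + 34917*(1/7526) = -7951/717 + 34917/7526 = -34803737/5396142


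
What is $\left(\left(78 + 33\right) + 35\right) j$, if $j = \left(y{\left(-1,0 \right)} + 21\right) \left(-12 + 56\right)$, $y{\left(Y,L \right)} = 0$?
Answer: $134904$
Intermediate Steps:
$j = 924$ ($j = \left(0 + 21\right) \left(-12 + 56\right) = 21 \cdot 44 = 924$)
$\left(\left(78 + 33\right) + 35\right) j = \left(\left(78 + 33\right) + 35\right) 924 = \left(111 + 35\right) 924 = 146 \cdot 924 = 134904$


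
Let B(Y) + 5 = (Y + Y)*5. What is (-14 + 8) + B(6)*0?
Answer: -6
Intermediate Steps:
B(Y) = -5 + 10*Y (B(Y) = -5 + (Y + Y)*5 = -5 + (2*Y)*5 = -5 + 10*Y)
(-14 + 8) + B(6)*0 = (-14 + 8) + (-5 + 10*6)*0 = -6 + (-5 + 60)*0 = -6 + 55*0 = -6 + 0 = -6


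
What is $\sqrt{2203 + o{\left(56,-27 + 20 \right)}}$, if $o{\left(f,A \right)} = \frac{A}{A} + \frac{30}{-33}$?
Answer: $\frac{\sqrt{266574}}{11} \approx 46.937$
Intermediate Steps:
$o{\left(f,A \right)} = \frac{1}{11}$ ($o{\left(f,A \right)} = 1 + 30 \left(- \frac{1}{33}\right) = 1 - \frac{10}{11} = \frac{1}{11}$)
$\sqrt{2203 + o{\left(56,-27 + 20 \right)}} = \sqrt{2203 + \frac{1}{11}} = \sqrt{\frac{24234}{11}} = \frac{\sqrt{266574}}{11}$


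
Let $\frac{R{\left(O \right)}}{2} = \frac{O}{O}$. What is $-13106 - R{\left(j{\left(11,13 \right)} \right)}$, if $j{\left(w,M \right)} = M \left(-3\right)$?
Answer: $-13108$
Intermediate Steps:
$j{\left(w,M \right)} = - 3 M$
$R{\left(O \right)} = 2$ ($R{\left(O \right)} = 2 \frac{O}{O} = 2 \cdot 1 = 2$)
$-13106 - R{\left(j{\left(11,13 \right)} \right)} = -13106 - 2 = -13108$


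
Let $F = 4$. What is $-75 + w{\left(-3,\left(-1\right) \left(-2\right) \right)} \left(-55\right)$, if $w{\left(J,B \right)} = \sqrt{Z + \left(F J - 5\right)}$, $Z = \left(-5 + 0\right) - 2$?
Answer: $-75 - 110 i \sqrt{6} \approx -75.0 - 269.44 i$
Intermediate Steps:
$Z = -7$ ($Z = -5 - 2 = -7$)
$w{\left(J,B \right)} = \sqrt{-12 + 4 J}$ ($w{\left(J,B \right)} = \sqrt{-7 + \left(4 J - 5\right)} = \sqrt{-7 + \left(-5 + 4 J\right)} = \sqrt{-12 + 4 J}$)
$-75 + w{\left(-3,\left(-1\right) \left(-2\right) \right)} \left(-55\right) = -75 + 2 \sqrt{-3 - 3} \left(-55\right) = -75 + 2 \sqrt{-6} \left(-55\right) = -75 + 2 i \sqrt{6} \left(-55\right) = -75 - 110 i \sqrt{6}$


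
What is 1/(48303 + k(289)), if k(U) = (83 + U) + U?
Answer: 1/48964 ≈ 2.0423e-5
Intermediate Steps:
k(U) = 83 + 2*U
1/(48303 + k(289)) = 1/(48303 + (83 + 2*289)) = 1/(48303 + (83 + 578)) = 1/(48303 + 661) = 1/48964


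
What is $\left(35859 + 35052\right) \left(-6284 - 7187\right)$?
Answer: $-955242081$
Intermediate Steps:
$\left(35859 + 35052\right) \left(-6284 - 7187\right) = 70911 \left(-13471\right) = -955242081$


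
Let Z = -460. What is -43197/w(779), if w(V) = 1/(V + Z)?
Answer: -13779843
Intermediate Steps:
w(V) = 1/(-460 + V) (w(V) = 1/(V - 460) = 1/(-460 + V))
-43197/w(779) = -43197/(1/(-460 + 779)) = -43197/(1/319) = -43197/1/319 = -43197*319 = -13779843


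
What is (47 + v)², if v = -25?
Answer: 484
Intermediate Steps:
(47 + v)² = (47 - 25)² = 22² = 484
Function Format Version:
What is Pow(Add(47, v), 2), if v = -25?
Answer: 484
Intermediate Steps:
Pow(Add(47, v), 2) = Pow(Add(47, -25), 2) = Pow(22, 2) = 484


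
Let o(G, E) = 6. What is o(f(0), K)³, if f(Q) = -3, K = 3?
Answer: 216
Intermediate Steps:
o(f(0), K)³ = 6³ = 216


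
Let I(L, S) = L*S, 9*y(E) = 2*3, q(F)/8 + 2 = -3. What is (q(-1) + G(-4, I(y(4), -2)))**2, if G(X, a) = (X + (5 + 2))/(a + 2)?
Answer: 5041/4 ≈ 1260.3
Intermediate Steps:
q(F) = -40 (q(F) = -16 + 8*(-3) = -16 - 24 = -40)
y(E) = 2/3 (y(E) = (2*3)/9 = (1/9)*6 = 2/3)
G(X, a) = (7 + X)/(2 + a) (G(X, a) = (X + 7)/(2 + a) = (7 + X)/(2 + a))
(q(-1) + G(-4, I(y(4), -2)))**2 = (-40 + (7 - 4)/(2 + (2/3)*(-2)))**2 = (-40 + 3/(2 - 4/3))**2 = (-40 + 3/(2/3))**2 = (-40 + (3/2)*3)**2 = (-40 + 9/2)**2 = (-71/2)**2 = 5041/4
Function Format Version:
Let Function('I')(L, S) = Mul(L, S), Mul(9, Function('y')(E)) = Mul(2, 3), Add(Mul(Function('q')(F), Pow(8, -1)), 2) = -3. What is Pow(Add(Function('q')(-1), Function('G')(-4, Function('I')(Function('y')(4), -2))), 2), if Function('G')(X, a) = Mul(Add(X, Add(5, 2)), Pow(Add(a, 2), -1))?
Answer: Rational(5041, 4) ≈ 1260.3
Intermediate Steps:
Function('q')(F) = -40 (Function('q')(F) = Add(-16, Mul(8, -3)) = Add(-16, -24) = -40)
Function('y')(E) = Rational(2, 3) (Function('y')(E) = Mul(Rational(1, 9), Mul(2, 3)) = Mul(Rational(1, 9), 6) = Rational(2, 3))
Function('G')(X, a) = Mul(Pow(Add(2, a), -1), Add(7, X)) (Function('G')(X, a) = Mul(Add(X, 7), Pow(Add(2, a), -1)) = Mul(Add(7, X), Pow(Add(2, a), -1)) = Mul(Pow(Add(2, a), -1), Add(7, X)))
Pow(Add(Function('q')(-1), Function('G')(-4, Function('I')(Function('y')(4), -2))), 2) = Pow(Add(-40, Mul(Pow(Add(2, Mul(Rational(2, 3), -2)), -1), Add(7, -4))), 2) = Pow(Add(-40, Mul(Pow(Add(2, Rational(-4, 3)), -1), 3)), 2) = Pow(Add(-40, Mul(Pow(Rational(2, 3), -1), 3)), 2) = Pow(Add(-40, Mul(Rational(3, 2), 3)), 2) = Pow(Add(-40, Rational(9, 2)), 2) = Pow(Rational(-71, 2), 2) = Rational(5041, 4)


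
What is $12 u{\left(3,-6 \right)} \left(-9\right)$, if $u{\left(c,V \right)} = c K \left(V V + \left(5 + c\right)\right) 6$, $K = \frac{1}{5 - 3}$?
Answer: $-42768$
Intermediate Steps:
$K = \frac{1}{2} \approx 0.5$
$u{\left(c,V \right)} = c \left(15 + 3 c + 3 V^{2}\right)$ ($u{\left(c,V \right)} = c \frac{V V + \left(5 + c\right)}{2} \cdot 6 = c \frac{V^{2} + \left(5 + c\right)}{2} \cdot 6 = c \frac{5 + c + V^{2}}{2} \cdot 6 = c \left(\frac{5}{2} + \frac{c}{2} + \frac{V^{2}}{2}\right) 6 = c \left(15 + 3 c + 3 V^{2}\right)$)
$12 u{\left(3,-6 \right)} \left(-9\right) = 12 \cdot 3 \cdot 3 \left(5 + 3 + \left(-6\right)^{2}\right) \left(-9\right) = 12 \cdot 3 \cdot 3 \left(5 + 3 + 36\right) \left(-9\right) = 12 \cdot 3 \cdot 3 \cdot 44 \left(-9\right) = 12 \cdot 396 \left(-9\right) = 4752 \left(-9\right) = -42768$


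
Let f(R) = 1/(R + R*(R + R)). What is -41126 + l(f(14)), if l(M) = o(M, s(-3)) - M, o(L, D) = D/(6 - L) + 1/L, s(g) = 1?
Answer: -40256036799/988610 ≈ -40720.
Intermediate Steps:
f(R) = 1/(R + 2*R²) (f(R) = 1/(R + R*(2*R)) = 1/(R + 2*R²))
o(L, D) = 1/L + D/(6 - L) (o(L, D) = D/(6 - L) + 1/L = 1/L + D/(6 - L))
l(M) = -M - 6/(M*(-6 + M)) (l(M) = (-6 + M - 1*1*M)/(M*(-6 + M)) - M = (-6 + M - M)/(M*(-6 + M)) - M = -6/(M*(-6 + M)) - M = -M - 6/(M*(-6 + M)))
-41126 + l(f(14)) = -41126 + (-6 + (1/(14*(1 + 2*14)))²*(6 - 1/(14*(1 + 2*14))))/(((1/(14*(1 + 2*14))))*(-6 + 1/(14*(1 + 2*14)))) = -41126 + (-6 + (1/(14*(1 + 28)))²*(6 - 1/(14*(1 + 28))))/(((1/(14*(1 + 28))))*(-6 + 1/(14*(1 + 28)))) = -41126 + (-6 + ((1/14)/29)²*(6 - 1/(14*29)))/((((1/14)/29))*(-6 + (1/14)/29)) = -41126 + (-6 + ((1/14)*(1/29))²*(6 - 1/(14*29)))/((((1/14)*(1/29)))*(-6 + (1/14)*(1/29))) = -41126 + (-6 + (1/406)²*(6 - 1*1/406))/((1/406)*(-6 + 1/406)) = -41126 + 406*(-6 + (6 - 1/406)/164836)/(-2435/406) = -41126 + 406*(-406/2435)*(-6 + (1/164836)*(2435/406)) = -41126 + 406*(-406/2435)*(-6 + 2435/66923416) = -41126 + 406*(-406/2435)*(-401538061/66923416) = -41126 + 401538061/988610 = -40256036799/988610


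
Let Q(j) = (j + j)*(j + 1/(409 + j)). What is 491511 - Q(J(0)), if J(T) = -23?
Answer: 94657452/193 ≈ 4.9045e+5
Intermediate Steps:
Q(j) = 2*j*(j + 1/(409 + j)) (Q(j) = (2*j)*(j + 1/(409 + j)) = 2*j*(j + 1/(409 + j)))
491511 - Q(J(0)) = 491511 - 2*(-23)*(1 + (-23)**2 + 409*(-23))/(409 - 23) = 491511 - 2*(-23)*(1 + 529 - 9407)/386 = 491511 - 2*(-23)*(-8877)/386 = 491511 - 1*204171/193 = 491511 - 204171/193 = 94657452/193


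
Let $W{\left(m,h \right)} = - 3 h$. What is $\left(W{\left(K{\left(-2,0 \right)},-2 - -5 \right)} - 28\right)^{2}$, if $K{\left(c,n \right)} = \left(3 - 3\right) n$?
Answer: $1369$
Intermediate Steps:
$K{\left(c,n \right)} = 0$ ($K{\left(c,n \right)} = 0 n = 0$)
$\left(W{\left(K{\left(-2,0 \right)},-2 - -5 \right)} - 28\right)^{2} = \left(- 3 \left(-2 - -5\right) - 28\right)^{2} = \left(- 3 \left(-2 + 5\right) - 28\right)^{2} = \left(\left(-3\right) 3 - 28\right)^{2} = \left(-9 - 28\right)^{2} = \left(-37\right)^{2} = 1369$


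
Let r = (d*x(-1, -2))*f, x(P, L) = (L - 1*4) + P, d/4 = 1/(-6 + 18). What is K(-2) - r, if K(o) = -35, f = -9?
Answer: -56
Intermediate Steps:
d = ⅓ (d = 4/(-6 + 18) = 4/12 = 4*(1/12) = ⅓ ≈ 0.33333)
x(P, L) = -4 + L + P (x(P, L) = (L - 4) + P = (-4 + L) + P = -4 + L + P)
r = 21 (r = ((-4 - 2 - 1)/3)*(-9) = ((⅓)*(-7))*(-9) = -7/3*(-9) = 21)
K(-2) - r = -35 - 1*21 = -35 - 21 = -56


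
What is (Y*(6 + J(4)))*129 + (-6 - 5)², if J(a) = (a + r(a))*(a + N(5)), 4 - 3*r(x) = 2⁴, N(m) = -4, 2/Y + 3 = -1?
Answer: -266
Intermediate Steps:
Y = -½ (Y = 2/(-3 - 1) = 2/(-4) = 2*(-¼) = -½ ≈ -0.50000)
r(x) = -4 (r(x) = 4/3 - ⅓*2⁴ = 4/3 - ⅓*16 = 4/3 - 16/3 = -4)
J(a) = (-4 + a)² (J(a) = (a - 4)*(a - 4) = (-4 + a)*(-4 + a) = (-4 + a)²)
(Y*(6 + J(4)))*129 + (-6 - 5)² = -(6 + (16 + 4² - 8*4))/2*129 + (-6 - 5)² = -(6 + (16 + 16 - 32))/2*129 + (-11)² = -(6 + 0)/2*129 + 121 = -½*6*129 + 121 = -3*129 + 121 = -387 + 121 = -266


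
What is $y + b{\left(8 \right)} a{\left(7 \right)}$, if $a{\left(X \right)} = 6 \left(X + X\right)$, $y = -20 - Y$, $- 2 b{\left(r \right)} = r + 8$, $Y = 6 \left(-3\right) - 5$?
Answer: $-669$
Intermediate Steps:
$Y = -23$ ($Y = -18 - 5 = -23$)
$b{\left(r \right)} = -4 - \frac{r}{2}$ ($b{\left(r \right)} = - \frac{r + 8}{2} = - \frac{8 + r}{2} = -4 - \frac{r}{2}$)
$y = 3$ ($y = -20 - -23 = -20 + 23 = 3$)
$a{\left(X \right)} = 12 X$ ($a{\left(X \right)} = 6 \cdot 2 X = 12 X$)
$y + b{\left(8 \right)} a{\left(7 \right)} = 3 + \left(-4 - 4\right) 12 \cdot 7 = 3 + \left(-4 - 4\right) 84 = 3 - 672 = -669$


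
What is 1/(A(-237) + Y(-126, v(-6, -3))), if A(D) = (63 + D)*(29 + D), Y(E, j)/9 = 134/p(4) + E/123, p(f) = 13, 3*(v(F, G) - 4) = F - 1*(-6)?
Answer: 533/19334868 ≈ 2.7567e-5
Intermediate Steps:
v(F, G) = 6 + F/3 (v(F, G) = 4 + (F - 1*(-6))/3 = 4 + (F + 6)/3 = 4 + (6 + F)/3 = 4 + (2 + F/3) = 6 + F/3)
Y(E, j) = 1206/13 + 3*E/41 (Y(E, j) = 9*(134/13 + E/123) = 1206/13 + 3*E/41)
A(D) = (29 + D)*(63 + D)
1/(A(-237) + Y(-126, v(-6, -3))) = 1/((1827 + (-237)² + 92*(-237)) + (1206/13 + (3/41)*(-126))) = 1/((1827 + 56169 - 21804) + (1206/13 - 378/41)) = 1/(36192 + 44532/533) = 1/(19334868/533) = 533/19334868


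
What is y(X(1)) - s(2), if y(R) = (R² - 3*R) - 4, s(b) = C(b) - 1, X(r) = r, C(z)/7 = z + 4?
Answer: -47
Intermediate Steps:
C(z) = 28 + 7*z (C(z) = 7*(z + 4) = 7*(4 + z) = 28 + 7*z)
s(b) = 27 + 7*b (s(b) = (28 + 7*b) - 1 = 27 + 7*b)
y(R) = -4 + R² - 3*R
y(X(1)) - s(2) = (-4 + 1² - 3*1) - (27 + 7*2) = (-4 + 1 - 3) - (27 + 14) = -6 - 1*41 = -6 - 41 = -47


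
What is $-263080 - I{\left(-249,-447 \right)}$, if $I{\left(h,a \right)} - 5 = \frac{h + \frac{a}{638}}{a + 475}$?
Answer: $- \frac{4699591131}{17864} \approx -2.6308 \cdot 10^{5}$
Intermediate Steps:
$I{\left(h,a \right)} = 5 + \frac{h + \frac{a}{638}}{475 + a}$ ($I{\left(h,a \right)} = 5 + \frac{h + \frac{a}{638}}{a + 475} = 5 + \frac{h + a \frac{1}{638}}{475 + a} = 5 + \frac{h + \frac{a}{638}}{475 + a}$)
$-263080 - I{\left(-249,-447 \right)} = -263080 - \frac{2375 - 249 + \frac{3191}{638} \left(-447\right)}{475 - 447} = -263080 - \frac{2375 - 249 - \frac{1426377}{638}}{28} = -263080 - \frac{1}{28} \left(- \frac{69989}{638}\right) = -263080 - - \frac{69989}{17864} = -263080 + \frac{69989}{17864} = - \frac{4699591131}{17864}$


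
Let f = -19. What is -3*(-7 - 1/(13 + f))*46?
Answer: 943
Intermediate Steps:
-3*(-7 - 1/(13 + f))*46 = -3*(-7 - 1/(13 - 19))*46 = -3*(-7 - 1/(-6))*46 = -3*(-7 - 1*(-⅙))*46 = -3*(-7 + ⅙)*46 = -3*(-41/6)*46 = (41/2)*46 = 943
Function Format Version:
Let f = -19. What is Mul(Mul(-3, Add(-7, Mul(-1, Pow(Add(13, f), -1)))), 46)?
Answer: 943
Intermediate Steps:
Mul(Mul(-3, Add(-7, Mul(-1, Pow(Add(13, f), -1)))), 46) = Mul(Mul(-3, Add(-7, Mul(-1, Pow(Add(13, -19), -1)))), 46) = Mul(Mul(-3, Add(-7, Mul(-1, Pow(-6, -1)))), 46) = Mul(Mul(-3, Add(-7, Mul(-1, Rational(-1, 6)))), 46) = Mul(Mul(-3, Add(-7, Rational(1, 6))), 46) = Mul(Mul(-3, Rational(-41, 6)), 46) = Mul(Rational(41, 2), 46) = 943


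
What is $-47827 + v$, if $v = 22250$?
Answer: $-25577$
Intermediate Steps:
$-47827 + v = -47827 + 22250 = -25577$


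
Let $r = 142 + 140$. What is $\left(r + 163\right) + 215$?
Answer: $660$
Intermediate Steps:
$r = 282$
$\left(r + 163\right) + 215 = \left(282 + 163\right) + 215 = 445 + 215 = 660$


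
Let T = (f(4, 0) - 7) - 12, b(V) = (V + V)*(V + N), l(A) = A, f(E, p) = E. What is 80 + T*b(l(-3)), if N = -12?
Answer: -1270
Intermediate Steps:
b(V) = 2*V*(-12 + V) (b(V) = (V + V)*(V - 12) = (2*V)*(-12 + V) = 2*V*(-12 + V))
T = -15 (T = (4 - 7) - 12 = -3 - 12 = -15)
80 + T*b(l(-3)) = 80 - 30*(-3)*(-12 - 3) = 80 - 30*(-3)*(-15) = 80 - 15*90 = 80 - 1350 = -1270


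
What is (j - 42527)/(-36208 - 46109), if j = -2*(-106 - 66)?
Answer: 14061/27439 ≈ 0.51245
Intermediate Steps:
j = 344 (j = -2*(-172) = 344)
(j - 42527)/(-36208 - 46109) = (344 - 42527)/(-36208 - 46109) = -42183/(-82317) = -42183*(-1/82317) = 14061/27439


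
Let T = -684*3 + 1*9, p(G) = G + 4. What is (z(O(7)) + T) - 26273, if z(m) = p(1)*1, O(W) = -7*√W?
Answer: -28311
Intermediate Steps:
p(G) = 4 + G
z(m) = 5 (z(m) = (4 + 1)*1 = 5*1 = 5)
T = -2043 (T = -36*57 + 9 = -2052 + 9 = -2043)
(z(O(7)) + T) - 26273 = (5 - 2043) - 26273 = -2038 - 26273 = -28311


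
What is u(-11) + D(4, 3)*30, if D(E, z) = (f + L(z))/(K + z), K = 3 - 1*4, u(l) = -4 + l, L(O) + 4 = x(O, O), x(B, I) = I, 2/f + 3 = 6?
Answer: -20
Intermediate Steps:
f = 2/3 (f = 2/(-3 + 6) = 2/3 ≈ 0.66667)
L(O) = -4 + O
K = -1 (K = 3 - 4 = -1)
D(E, z) = (-10/3 + z)/(-1 + z) (D(E, z) = (2/3 + (-4 + z))/(-1 + z) = (-10/3 + z)/(-1 + z))
u(-11) + D(4, 3)*30 = (-4 - 11) + ((-10/3 + 3)/(-1 + 3))*30 = -15 + (-1/3/2)*30 = -15 + ((1/2)*(-1/3))*30 = -15 - 1/6*30 = -15 - 5 = -20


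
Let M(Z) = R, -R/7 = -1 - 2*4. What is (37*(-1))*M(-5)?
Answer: -2331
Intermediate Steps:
R = 63 (R = -7*(-1 - 2*4) = -7*(-1 - 8) = -7*(-9) = 63)
M(Z) = 63
(37*(-1))*M(-5) = (37*(-1))*63 = -37*63 = -2331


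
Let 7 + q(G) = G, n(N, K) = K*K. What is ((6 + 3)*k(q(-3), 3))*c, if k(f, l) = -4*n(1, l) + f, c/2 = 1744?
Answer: -1444032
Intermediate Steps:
n(N, K) = K²
q(G) = -7 + G
c = 3488 (c = 2*1744 = 3488)
k(f, l) = f - 4*l² (k(f, l) = -4*l² + f = f - 4*l²)
((6 + 3)*k(q(-3), 3))*c = ((6 + 3)*((-7 - 3) - 4*3²))*3488 = (9*(-10 - 4*9))*3488 = (9*(-10 - 36))*3488 = (9*(-46))*3488 = -414*3488 = -1444032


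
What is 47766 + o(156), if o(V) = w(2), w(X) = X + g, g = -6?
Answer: 47762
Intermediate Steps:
w(X) = -6 + X (w(X) = X - 6 = -6 + X)
o(V) = -4 (o(V) = -6 + 2 = -4)
47766 + o(156) = 47766 - 4 = 47762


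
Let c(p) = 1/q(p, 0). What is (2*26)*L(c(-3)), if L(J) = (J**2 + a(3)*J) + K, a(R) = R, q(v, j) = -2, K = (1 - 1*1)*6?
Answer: -65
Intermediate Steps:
K = 0 (K = (1 - 1)*6 = 0*6 = 0)
c(p) = -1/2 (c(p) = 1/(-2) = -1/2)
L(J) = J**2 + 3*J (L(J) = (J**2 + 3*J) + 0 = J**2 + 3*J)
(2*26)*L(c(-3)) = (2*26)*(-(3 - 1/2)/2) = 52*(-1/2*5/2) = 52*(-5/4) = -65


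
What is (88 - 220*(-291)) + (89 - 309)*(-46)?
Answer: 74228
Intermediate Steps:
(88 - 220*(-291)) + (89 - 309)*(-46) = (88 + 64020) - 220*(-46) = 64108 + 10120 = 74228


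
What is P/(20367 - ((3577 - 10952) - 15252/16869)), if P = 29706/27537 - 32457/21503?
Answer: -477955545431/30790336101538950 ≈ -1.5523e-5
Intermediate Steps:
P = -85000097/197376037 (P = 29706*(1/27537) - 32457*1/21503 = 9902/9179 - 32457/21503 = -85000097/197376037 ≈ -0.43065)
P/(20367 - ((3577 - 10952) - 15252/16869)) = -85000097/(197376037*(20367 - ((3577 - 10952) - 15252/16869))) = -85000097/(197376037*(20367 - (-7375 - 15252*1/16869))) = -85000097/(197376037*(20367 - (-7375 - 5084/5623))) = -85000097/(197376037*(20367 - 1*(-41474709/5623))) = -85000097/(197376037*(20367 + 41474709/5623)) = -85000097/(197376037*155998350/5623) = -85000097/197376037*5623/155998350 = -477955545431/30790336101538950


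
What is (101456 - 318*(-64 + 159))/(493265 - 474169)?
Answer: 5089/1364 ≈ 3.7309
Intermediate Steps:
(101456 - 318*(-64 + 159))/(493265 - 474169) = (101456 - 318*95)/19096 = (101456 - 30210)*(1/19096) = 71246*(1/19096) = 5089/1364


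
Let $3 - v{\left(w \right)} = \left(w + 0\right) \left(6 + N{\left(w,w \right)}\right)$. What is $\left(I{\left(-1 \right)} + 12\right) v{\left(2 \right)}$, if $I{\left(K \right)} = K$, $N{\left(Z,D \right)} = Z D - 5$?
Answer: $-77$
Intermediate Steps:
$N{\left(Z,D \right)} = -5 + D Z$ ($N{\left(Z,D \right)} = D Z - 5 = -5 + D Z$)
$v{\left(w \right)} = 3 - w \left(1 + w^{2}\right)$ ($v{\left(w \right)} = 3 - \left(w + 0\right) \left(6 + \left(-5 + w w\right)\right) = 3 - w \left(6 + \left(-5 + w^{2}\right)\right) = 3 - w \left(1 + w^{2}\right)$)
$\left(I{\left(-1 \right)} + 12\right) v{\left(2 \right)} = \left(-1 + 12\right) \left(3 - 2 - 2^{3}\right) = 11 \left(3 - 2 - 8\right) = 11 \left(-7\right) = -77$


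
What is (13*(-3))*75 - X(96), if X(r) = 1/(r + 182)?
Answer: -813151/278 ≈ -2925.0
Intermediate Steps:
X(r) = 1/(182 + r)
(13*(-3))*75 - X(96) = (13*(-3))*75 - 1/(182 + 96) = -39*75 - 1/278 = -2925 - 1*1/278 = -2925 - 1/278 = -813151/278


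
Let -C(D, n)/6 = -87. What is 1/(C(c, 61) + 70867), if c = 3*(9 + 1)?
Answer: 1/71389 ≈ 1.4008e-5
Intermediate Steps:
c = 30 (c = 3*10 = 30)
C(D, n) = 522 (C(D, n) = -6*(-87) = 522)
1/(C(c, 61) + 70867) = 1/(522 + 70867) = 1/71389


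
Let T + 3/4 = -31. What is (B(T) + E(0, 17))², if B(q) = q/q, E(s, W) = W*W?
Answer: 84100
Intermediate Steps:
E(s, W) = W²
T = -127/4 (T = -¾ - 31 = -127/4 ≈ -31.750)
B(q) = 1
(B(T) + E(0, 17))² = (1 + 17²)² = (1 + 289)² = 290² = 84100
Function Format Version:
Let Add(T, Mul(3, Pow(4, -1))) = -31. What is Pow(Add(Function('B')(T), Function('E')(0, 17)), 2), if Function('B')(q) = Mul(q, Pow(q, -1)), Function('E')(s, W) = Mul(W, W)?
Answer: 84100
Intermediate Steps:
Function('E')(s, W) = Pow(W, 2)
T = Rational(-127, 4) (T = Add(Rational(-3, 4), -31) = Rational(-127, 4) ≈ -31.750)
Function('B')(q) = 1
Pow(Add(Function('B')(T), Function('E')(0, 17)), 2) = Pow(Add(1, Pow(17, 2)), 2) = Pow(Add(1, 289), 2) = Pow(290, 2) = 84100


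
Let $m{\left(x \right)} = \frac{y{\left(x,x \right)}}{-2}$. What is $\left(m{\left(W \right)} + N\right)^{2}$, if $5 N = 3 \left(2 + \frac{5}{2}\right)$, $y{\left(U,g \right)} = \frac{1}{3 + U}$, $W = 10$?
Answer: $\frac{29929}{4225} \approx 7.0838$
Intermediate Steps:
$N = \frac{27}{10}$ ($N = \frac{3 \left(2 + \frac{5}{2}\right)}{5} = \frac{3 \cdot \frac{9}{2}}{5} = \frac{1}{5} \cdot \frac{27}{2} = \frac{27}{10} \approx 2.7$)
$m{\left(x \right)} = - \frac{1}{2 \left(3 + x\right)}$ ($m{\left(x \right)} = \frac{1}{\left(3 + x\right) \left(-2\right)} = \frac{1}{3 + x} \left(- \frac{1}{2}\right) = - \frac{1}{2 \left(3 + x\right)}$)
$\left(m{\left(W \right)} + N\right)^{2} = \left(- \frac{1}{6 + 2 \cdot 10} + \frac{27}{10}\right)^{2} = \left(- \frac{1}{6 + 20} + \frac{27}{10}\right)^{2} = \left(- \frac{1}{26} + \frac{27}{10}\right)^{2} = \left(\frac{173}{65}\right)^{2} = \frac{29929}{4225}$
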